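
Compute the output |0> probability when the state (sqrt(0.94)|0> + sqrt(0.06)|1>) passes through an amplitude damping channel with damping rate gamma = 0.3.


For amplitude damping with parameter gamma on state sqrt(a)|0> + sqrt(b)|1>:
alpha^2 = 0.94, beta^2 = 0.06
P(|0>) = alpha^2 + gamma * beta^2
= 0.94 + 0.3 * 0.06
= 0.94 + 0.0180
= 0.9580

0.9580


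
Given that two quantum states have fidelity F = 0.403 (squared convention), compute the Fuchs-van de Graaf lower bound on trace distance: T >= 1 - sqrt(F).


Fuchs-van de Graaf (squared-fidelity convention): 1 - sqrt(F) <= T <= sqrt(1 - F).
Lower bound: T >= 1 - sqrt(F)
sqrt(F) = sqrt(0.403) = 0.6348
T >= 1 - 0.6348
T >= 0.3652

0.3652


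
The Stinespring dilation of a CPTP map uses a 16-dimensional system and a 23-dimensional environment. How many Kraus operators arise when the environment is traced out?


Tracing out the environment in an orthonormal basis {|i>_E} gives Kraus operators K_i = <i|_E U |0>_E.
Number of Kraus operators = dim(H_env) = d_env
= 23

23


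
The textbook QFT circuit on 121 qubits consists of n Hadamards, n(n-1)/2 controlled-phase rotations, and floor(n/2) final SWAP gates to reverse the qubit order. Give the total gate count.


Hadamard gates: 121
Controlled rotations: n*(n-1)/2 = 121*120/2 = 7260
SWAP gates: floor(n/2) = floor(121/2) = 60
Total = 121 + 7260 + 60
= 7441

7441


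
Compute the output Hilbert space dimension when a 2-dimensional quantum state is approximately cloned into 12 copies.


Output space = H^(tensor 12) where dim(H) = 2
dim = 2^12
= 4 (after 2 factors)
= 8 (after 3 factors)
= 16 (after 4 factors)
= 32 (after 5 factors)
= 64 (after 6 factors)
= 128 (after 7 factors)
= 256 (after 8 factors)
= 512 (after 9 factors)
= 1024 (after 10 factors)
= 2048 (after 11 factors)
= 4096 (after 12 factors)
= 4096

4096


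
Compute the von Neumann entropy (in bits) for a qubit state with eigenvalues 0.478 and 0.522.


S = -p*log2(p) - (1-p)*log2(1-p)
p = 0.4780, 1-p = 0.5220
= -0.4780 * log2(0.4780) - 0.5220 * log2(0.5220)
= -(-0.5090) - (-0.4896)
= 0.9986

0.9986


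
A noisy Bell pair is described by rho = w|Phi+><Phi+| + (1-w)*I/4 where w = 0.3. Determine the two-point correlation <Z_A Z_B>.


|Phi+> = (|00> + |11>)/sqrt(2)
For the pure Bell state, <Z_A Z_B> = +1 (Bell-state Pauli correlator).
The maximally-mixed part I/4 has tr(I/4 * P tensor P) = 0 for any traceless Pauli P.
So <Z_A Z_B>_rho = w * (+1) + (1 - w) * 0
= 0.3 * (+1)
= 0.3000

0.3000


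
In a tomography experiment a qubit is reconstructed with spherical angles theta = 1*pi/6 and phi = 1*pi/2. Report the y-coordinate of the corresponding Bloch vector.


theta = 0.5236, phi = 1.5708
r_y = sin(theta)*sin(phi) = 0.5000 * 1.0000
r_y = 0.5000

0.5000


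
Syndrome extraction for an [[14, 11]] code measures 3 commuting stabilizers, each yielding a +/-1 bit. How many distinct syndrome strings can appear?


Each stabilizer generator gives a binary (+1 or -1) measurement outcome.
With 3 independent generators:
Total syndromes = 2^3
= 8

8


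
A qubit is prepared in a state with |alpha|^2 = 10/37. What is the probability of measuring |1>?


|alpha|^2 = 10/37 = 0.2703
|beta|^2 = 1 - 10/37 = 27/37 = 0.7297
P(|1>) = |beta|^2 = 0.7297

0.7297


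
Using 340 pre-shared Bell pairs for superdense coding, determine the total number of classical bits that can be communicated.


Superdense coding allows 2 classical bits per shared entangled pair.
340 pair(s) -> 2 * 340 = 680 classical bits

680


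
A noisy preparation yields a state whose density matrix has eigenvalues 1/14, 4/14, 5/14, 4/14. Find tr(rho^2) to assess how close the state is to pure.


tr(rho^2) = sum of eigenvalues squared
= (1/14)^2 + (4/14)^2 + (5/14)^2 + (4/14)^2
= (1 + 16 + 25 + 16) / 196
= 58/196
= 0.2959

0.2959


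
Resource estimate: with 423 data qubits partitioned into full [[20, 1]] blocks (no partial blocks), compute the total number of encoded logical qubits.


Each code block uses 20 physical qubits for 1 logical qubit(s).
Number of complete blocks = floor(423 / 20) = 21
Logical qubits = 21 * 1
= 21

21


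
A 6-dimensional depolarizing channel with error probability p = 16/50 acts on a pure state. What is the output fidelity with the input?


F = (1-p) + p/d
= (1 - 0.3200) + 0.3200/6
= 0.6800 + 0.0533
= 0.7333

0.7333


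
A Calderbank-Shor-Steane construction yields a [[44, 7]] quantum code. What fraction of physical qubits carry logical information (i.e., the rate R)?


Code rate R = k/n
= 7/44
= 0.1591

0.1591


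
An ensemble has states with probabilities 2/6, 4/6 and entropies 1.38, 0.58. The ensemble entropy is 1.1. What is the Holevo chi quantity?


chi = S(rho) - sum_i p_i * S(rho_i)
Weighted entropy = 2/6 * 1.38 + 4/6 * 0.58
= 0.8467
chi = 1.1 - 0.8467
= 0.2533

0.2533


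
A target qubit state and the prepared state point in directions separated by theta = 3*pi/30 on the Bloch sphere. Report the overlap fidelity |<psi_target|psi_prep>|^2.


For states separated by angle theta on Bloch sphere:
F = cos^2(theta/2)
theta = 3*pi/30 = 0.3142
theta/2 = 0.1571
cos(theta/2) = 0.9877
F = 0.9755

0.9755


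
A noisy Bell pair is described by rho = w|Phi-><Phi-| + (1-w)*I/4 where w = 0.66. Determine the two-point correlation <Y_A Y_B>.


|Phi-> = (|00> - |11>)/sqrt(2)
For the pure Bell state, <Y_A Y_B> = +1 (Bell-state Pauli correlator).
The maximally-mixed part I/4 has tr(I/4 * P tensor P) = 0 for any traceless Pauli P.
So <Y_A Y_B>_rho = w * (+1) + (1 - w) * 0
= 0.66 * (+1)
= 0.6600

0.6600


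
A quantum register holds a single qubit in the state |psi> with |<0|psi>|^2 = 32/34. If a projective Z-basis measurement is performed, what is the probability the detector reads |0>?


|alpha|^2 = 32/34 = 0.9412
|beta|^2 = 1 - 32/34 = 2/34 = 0.0588
P(|0>) = |alpha|^2 = 0.9412

0.9412


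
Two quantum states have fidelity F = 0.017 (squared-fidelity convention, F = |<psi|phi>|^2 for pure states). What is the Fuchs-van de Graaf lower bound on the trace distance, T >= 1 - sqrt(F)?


Fuchs-van de Graaf (squared-fidelity convention): 1 - sqrt(F) <= T <= sqrt(1 - F).
Lower bound: T >= 1 - sqrt(F)
sqrt(F) = sqrt(0.017) = 0.1304
T >= 1 - 0.1304
T >= 0.8696

0.8696


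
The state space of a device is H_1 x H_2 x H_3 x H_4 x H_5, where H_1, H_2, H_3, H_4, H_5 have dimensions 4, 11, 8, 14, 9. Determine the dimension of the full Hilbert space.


dim(H_1 x H_2 x H_3 x H_4 x H_5) = 4 * 11 * 8 * 14 * 9
= 44 * 8 * 14 * 9
= 352 * 14 * 9
= 4928 * 9
= 44352

44352


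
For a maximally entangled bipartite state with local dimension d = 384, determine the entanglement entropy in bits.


For a maximally entangled state in d x d:
S = log2(d) = log2(384)
= 8.5850

8.5850


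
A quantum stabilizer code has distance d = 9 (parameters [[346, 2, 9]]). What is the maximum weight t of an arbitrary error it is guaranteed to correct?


Code parameters: [[346, 2, 9]], distance d = 9.
Number of correctable errors = floor((d-1)/2)
= floor((9 - 1)/2)
= floor(8/2)
= 4

4


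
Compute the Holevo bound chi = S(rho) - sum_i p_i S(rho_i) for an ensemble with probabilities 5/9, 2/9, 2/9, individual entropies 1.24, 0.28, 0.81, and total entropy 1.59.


chi = S(rho) - sum_i p_i * S(rho_i)
Weighted entropy = 5/9 * 1.24 + 2/9 * 0.28 + 2/9 * 0.81
= 0.9311
chi = 1.59 - 0.9311
= 0.6589

0.6589


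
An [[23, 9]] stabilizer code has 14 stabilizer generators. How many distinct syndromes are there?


Each stabilizer generator gives a binary (+1 or -1) measurement outcome.
With 14 independent generators:
Total syndromes = 2^14
= 16384

16384


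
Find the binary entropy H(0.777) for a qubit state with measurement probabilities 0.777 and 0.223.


S = -p*log2(p) - (1-p)*log2(1-p)
p = 0.7770, 1-p = 0.2230
= -0.7770 * log2(0.7770) - 0.2230 * log2(0.2230)
= -(-0.2828) - (-0.4828)
= 0.7656

0.7656


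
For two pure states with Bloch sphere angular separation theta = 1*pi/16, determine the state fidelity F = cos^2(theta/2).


For states separated by angle theta on Bloch sphere:
F = cos^2(theta/2)
theta = 1*pi/16 = 0.1963
theta/2 = 0.0982
cos(theta/2) = 0.9952
F = 0.9904

0.9904


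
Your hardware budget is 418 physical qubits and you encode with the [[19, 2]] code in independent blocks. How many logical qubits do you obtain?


Each code block uses 19 physical qubits for 2 logical qubit(s).
Number of complete blocks = floor(418 / 19) = 22
Logical qubits = 22 * 2
= 44

44


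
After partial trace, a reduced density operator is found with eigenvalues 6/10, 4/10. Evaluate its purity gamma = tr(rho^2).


tr(rho^2) = sum of eigenvalues squared
= (6/10)^2 + (4/10)^2
= (36 + 16) / 100
= 52/100
= 0.5200

0.5200


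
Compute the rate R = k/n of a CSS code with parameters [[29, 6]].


Code rate R = k/n
= 6/29
= 0.2069

0.2069


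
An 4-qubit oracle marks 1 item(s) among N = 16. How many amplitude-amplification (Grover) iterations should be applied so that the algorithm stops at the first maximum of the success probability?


After j Grover iterations the success probability is P(j) = sin^2((2j+1)*theta), where sin(theta) = sqrt(k/N).
N = 2^4 = 16, k = 1
sin(theta) = sqrt(k/N) = 0.25
theta = arcsin(sqrt(k/N)) = 0.2526802551 rad
P(j) reaches its first maximum when (2j+1)*theta is as close as possible to pi/2, i.e. j = round(pi/(4*theta) - 1/2).
pi/(4*theta) - 1/2 = 2.6083
(For comparison, the common estimate pi/4 * sqrt(N/k) = 3.1416; the exact maximiser is used here.)
Optimal iterations = 3

3


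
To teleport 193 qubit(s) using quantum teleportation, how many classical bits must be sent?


Quantum teleportation requires 2 classical bits per qubit teleported.
193 qubit(s) -> 2 * 193 = 386 classical bits

386


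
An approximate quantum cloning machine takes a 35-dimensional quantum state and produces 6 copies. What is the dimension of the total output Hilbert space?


Output space = H^(tensor 6) where dim(H) = 35
dim = 35^6
= 1225 (after 2 factors)
= 42875 (after 3 factors)
= 1500625 (after 4 factors)
= 52521875 (after 5 factors)
= 1838265625 (after 6 factors)
= 1838265625

1838265625


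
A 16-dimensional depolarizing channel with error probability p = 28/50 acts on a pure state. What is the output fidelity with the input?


F = (1-p) + p/d
= (1 - 0.5600) + 0.5600/16
= 0.4400 + 0.0350
= 0.4750

0.4750


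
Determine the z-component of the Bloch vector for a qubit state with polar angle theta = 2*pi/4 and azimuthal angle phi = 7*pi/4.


theta = 1.5708, phi = 5.4978
r_z = cos(theta) = 0.0000

0.0000


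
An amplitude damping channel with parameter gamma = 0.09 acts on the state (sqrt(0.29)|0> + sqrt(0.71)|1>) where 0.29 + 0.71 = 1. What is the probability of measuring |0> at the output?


For amplitude damping with parameter gamma on state sqrt(a)|0> + sqrt(b)|1>:
alpha^2 = 0.29, beta^2 = 0.71
P(|0>) = alpha^2 + gamma * beta^2
= 0.29 + 0.09 * 0.71
= 0.29 + 0.0639
= 0.3539

0.3539


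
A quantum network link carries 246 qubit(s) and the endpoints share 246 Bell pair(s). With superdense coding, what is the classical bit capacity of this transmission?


Superdense coding allows 2 classical bits per shared entangled pair.
246 pair(s) -> 2 * 246 = 492 classical bits

492


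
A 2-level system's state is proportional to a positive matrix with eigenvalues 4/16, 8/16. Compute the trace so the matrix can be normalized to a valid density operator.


tr(M) = sum of eigenvalues
= 4/16 + 8/16
= 12/16
= 0.7500

0.7500


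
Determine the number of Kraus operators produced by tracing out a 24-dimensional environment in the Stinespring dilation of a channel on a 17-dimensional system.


Tracing out the environment in an orthonormal basis {|i>_E} gives Kraus operators K_i = <i|_E U |0>_E.
Number of Kraus operators = dim(H_env) = d_env
= 24

24


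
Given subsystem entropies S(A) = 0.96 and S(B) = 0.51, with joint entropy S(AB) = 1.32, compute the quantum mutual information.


I(A:B) = S(A) + S(B) - S(AB)
= 0.96 + 0.51 - 1.32
= 0.1500

0.1500


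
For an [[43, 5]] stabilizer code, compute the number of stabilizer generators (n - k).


For an [[n,k]] stabilizer code:
Number of stabilizer generators = n - k
= 43 - 5
= 38

38


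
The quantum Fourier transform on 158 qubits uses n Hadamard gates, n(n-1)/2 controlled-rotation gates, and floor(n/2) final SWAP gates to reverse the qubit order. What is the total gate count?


Hadamard gates: 158
Controlled rotations: n*(n-1)/2 = 158*157/2 = 12403
SWAP gates: floor(n/2) = floor(158/2) = 79
Total = 158 + 12403 + 79
= 12640

12640


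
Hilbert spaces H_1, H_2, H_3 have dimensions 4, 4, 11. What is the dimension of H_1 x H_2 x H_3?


dim(H_1 x H_2 x H_3) = 4 * 4 * 11
= 16 * 11
= 176

176


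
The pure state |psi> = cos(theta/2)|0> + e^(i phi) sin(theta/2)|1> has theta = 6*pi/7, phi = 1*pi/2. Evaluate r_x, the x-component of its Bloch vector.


theta = 2.6928, phi = 1.5708
r_x = sin(theta)*cos(phi) = 0.4339 * 0.0000
r_x = 0.0000

0.0000


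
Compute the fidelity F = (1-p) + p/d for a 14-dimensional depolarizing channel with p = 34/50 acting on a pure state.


F = (1-p) + p/d
= (1 - 0.6800) + 0.6800/14
= 0.3200 + 0.0486
= 0.3686

0.3686


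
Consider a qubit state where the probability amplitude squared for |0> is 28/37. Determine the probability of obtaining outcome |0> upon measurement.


|alpha|^2 = 28/37 = 0.7568
|beta|^2 = 1 - 28/37 = 9/37 = 0.2432
P(|0>) = |alpha|^2 = 0.7568

0.7568


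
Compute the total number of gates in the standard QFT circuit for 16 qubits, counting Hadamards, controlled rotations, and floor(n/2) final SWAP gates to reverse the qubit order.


Hadamard gates: 16
Controlled rotations: n*(n-1)/2 = 16*15/2 = 120
SWAP gates: floor(n/2) = floor(16/2) = 8
Total = 16 + 120 + 8
= 144

144


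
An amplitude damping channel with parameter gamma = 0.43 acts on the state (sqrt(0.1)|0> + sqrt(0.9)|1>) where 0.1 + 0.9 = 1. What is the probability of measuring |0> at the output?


For amplitude damping with parameter gamma on state sqrt(a)|0> + sqrt(b)|1>:
alpha^2 = 0.1, beta^2 = 0.9
P(|0>) = alpha^2 + gamma * beta^2
= 0.1 + 0.43 * 0.9
= 0.1 + 0.3870
= 0.4870

0.4870


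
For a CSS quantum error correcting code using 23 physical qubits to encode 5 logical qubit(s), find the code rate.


Code rate R = k/n
= 5/23
= 0.2174

0.2174


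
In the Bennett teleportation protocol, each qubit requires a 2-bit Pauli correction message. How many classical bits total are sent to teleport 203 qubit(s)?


Quantum teleportation requires 2 classical bits per qubit teleported.
203 qubit(s) -> 2 * 203 = 406 classical bits

406


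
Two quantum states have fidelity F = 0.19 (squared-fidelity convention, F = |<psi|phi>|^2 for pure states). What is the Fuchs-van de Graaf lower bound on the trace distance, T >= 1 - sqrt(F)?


Fuchs-van de Graaf (squared-fidelity convention): 1 - sqrt(F) <= T <= sqrt(1 - F).
Lower bound: T >= 1 - sqrt(F)
sqrt(F) = sqrt(0.19) = 0.4359
T >= 1 - 0.4359
T >= 0.5641

0.5641


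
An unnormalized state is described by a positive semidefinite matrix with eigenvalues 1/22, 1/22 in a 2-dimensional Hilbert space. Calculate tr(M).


tr(M) = sum of eigenvalues
= 1/22 + 1/22
= 2/22
= 0.0909

0.0909


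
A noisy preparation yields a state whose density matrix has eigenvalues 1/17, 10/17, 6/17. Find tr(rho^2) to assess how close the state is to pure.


tr(rho^2) = sum of eigenvalues squared
= (1/17)^2 + (10/17)^2 + (6/17)^2
= (1 + 100 + 36) / 289
= 137/289
= 0.4740

0.4740


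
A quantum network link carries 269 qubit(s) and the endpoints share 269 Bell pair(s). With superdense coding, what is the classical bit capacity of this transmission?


Superdense coding allows 2 classical bits per shared entangled pair.
269 pair(s) -> 2 * 269 = 538 classical bits

538


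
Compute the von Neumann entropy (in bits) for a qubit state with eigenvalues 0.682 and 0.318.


S = -p*log2(p) - (1-p)*log2(1-p)
p = 0.6820, 1-p = 0.3180
= -0.6820 * log2(0.6820) - 0.3180 * log2(0.3180)
= -(-0.3766) - (-0.5256)
= 0.9022

0.9022


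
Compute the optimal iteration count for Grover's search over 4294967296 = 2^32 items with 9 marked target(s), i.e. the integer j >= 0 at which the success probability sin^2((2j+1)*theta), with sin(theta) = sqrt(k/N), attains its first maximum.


After j Grover iterations the success probability is P(j) = sin^2((2j+1)*theta), where sin(theta) = sqrt(k/N).
N = 2^32 = 4294967296, k = 9
sin(theta) = sqrt(k/N) = 4.577636719e-05
theta = arcsin(sqrt(k/N)) = 4.57763672e-05 rad
P(j) reaches its first maximum when (2j+1)*theta is as close as possible to pi/2, i.e. j = round(pi/(4*theta) - 1/2).
pi/(4*theta) - 1/2 = 17156.7847
(For comparison, the common estimate pi/4 * sqrt(N/k) = 17157.2847; the exact maximiser is used here.)
Optimal iterations = 17157

17157


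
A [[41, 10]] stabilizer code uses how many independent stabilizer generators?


For an [[n,k]] stabilizer code:
Number of stabilizer generators = n - k
= 41 - 10
= 31

31


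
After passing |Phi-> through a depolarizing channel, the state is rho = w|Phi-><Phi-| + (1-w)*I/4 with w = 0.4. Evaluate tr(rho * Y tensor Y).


|Phi-> = (|00> - |11>)/sqrt(2)
For the pure Bell state, <Y_A Y_B> = +1 (Bell-state Pauli correlator).
The maximally-mixed part I/4 has tr(I/4 * P tensor P) = 0 for any traceless Pauli P.
So <Y_A Y_B>_rho = w * (+1) + (1 - w) * 0
= 0.4 * (+1)
= 0.4000

0.4000


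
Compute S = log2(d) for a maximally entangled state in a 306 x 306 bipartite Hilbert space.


For a maximally entangled state in d x d:
S = log2(d) = log2(306)
= 8.2574

8.2574


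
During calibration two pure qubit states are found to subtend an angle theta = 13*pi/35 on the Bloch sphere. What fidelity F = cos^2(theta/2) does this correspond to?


For states separated by angle theta on Bloch sphere:
F = cos^2(theta/2)
theta = 13*pi/35 = 1.1669
theta/2 = 0.5834
cos(theta/2) = 0.8346
F = 0.6965

0.6965


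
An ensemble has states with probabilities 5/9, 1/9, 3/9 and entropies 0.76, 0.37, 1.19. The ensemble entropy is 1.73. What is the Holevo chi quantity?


chi = S(rho) - sum_i p_i * S(rho_i)
Weighted entropy = 5/9 * 0.76 + 1/9 * 0.37 + 3/9 * 1.19
= 0.8600
chi = 1.73 - 0.8600
= 0.8700

0.8700


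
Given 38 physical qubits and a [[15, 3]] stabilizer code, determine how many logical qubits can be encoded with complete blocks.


Each code block uses 15 physical qubits for 3 logical qubit(s).
Number of complete blocks = floor(38 / 15) = 2
Logical qubits = 2 * 3
= 6

6


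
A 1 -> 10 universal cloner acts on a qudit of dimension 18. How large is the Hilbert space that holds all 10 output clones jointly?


Output space = H^(tensor 10) where dim(H) = 18
dim = 18^10
= 324 (after 2 factors)
= 5832 (after 3 factors)
= 104976 (after 4 factors)
= 1889568 (after 5 factors)
= 34012224 (after 6 factors)
= 612220032 (after 7 factors)
= 11019960576 (after 8 factors)
= 198359290368 (after 9 factors)
= 3570467226624 (after 10 factors)
= 3570467226624

3570467226624


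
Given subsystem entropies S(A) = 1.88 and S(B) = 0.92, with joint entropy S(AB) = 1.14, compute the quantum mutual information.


I(A:B) = S(A) + S(B) - S(AB)
= 1.88 + 0.92 - 1.14
= 1.6600

1.6600


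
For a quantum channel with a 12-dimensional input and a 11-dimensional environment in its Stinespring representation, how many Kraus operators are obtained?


Tracing out the environment in an orthonormal basis {|i>_E} gives Kraus operators K_i = <i|_E U |0>_E.
Number of Kraus operators = dim(H_env) = d_env
= 11

11


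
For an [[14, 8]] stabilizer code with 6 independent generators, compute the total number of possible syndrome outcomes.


Each stabilizer generator gives a binary (+1 or -1) measurement outcome.
With 6 independent generators:
Total syndromes = 2^6
= 64

64


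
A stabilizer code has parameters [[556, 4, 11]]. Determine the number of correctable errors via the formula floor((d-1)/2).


Code parameters: [[556, 4, 11]], distance d = 11.
Number of correctable errors = floor((d-1)/2)
= floor((11 - 1)/2)
= floor(10/2)
= 5

5


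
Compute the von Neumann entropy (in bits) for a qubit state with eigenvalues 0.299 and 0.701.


S = -p*log2(p) - (1-p)*log2(1-p)
p = 0.2990, 1-p = 0.7010
= -0.2990 * log2(0.2990) - 0.7010 * log2(0.7010)
= -(-0.5208) - (-0.3593)
= 0.8801

0.8801


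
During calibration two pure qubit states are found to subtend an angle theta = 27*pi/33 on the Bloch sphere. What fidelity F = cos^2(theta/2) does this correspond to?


For states separated by angle theta on Bloch sphere:
F = cos^2(theta/2)
theta = 27*pi/33 = 2.5704
theta/2 = 1.2852
cos(theta/2) = 0.2817
F = 0.0794

0.0794


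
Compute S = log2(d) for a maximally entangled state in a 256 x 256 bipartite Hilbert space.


For a maximally entangled state in d x d:
S = log2(d) = log2(256)
= 8.0000

8.0000


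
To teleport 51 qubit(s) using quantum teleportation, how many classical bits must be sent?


Quantum teleportation requires 2 classical bits per qubit teleported.
51 qubit(s) -> 2 * 51 = 102 classical bits

102


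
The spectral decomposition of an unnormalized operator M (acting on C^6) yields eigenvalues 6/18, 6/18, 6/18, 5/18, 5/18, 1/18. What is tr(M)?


tr(M) = sum of eigenvalues
= 6/18 + 6/18 + 6/18 + 5/18 + 5/18 + 1/18
= 29/18
= 1.6111

1.6111


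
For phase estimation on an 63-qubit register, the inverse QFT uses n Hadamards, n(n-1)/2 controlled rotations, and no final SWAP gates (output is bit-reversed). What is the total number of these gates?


Hadamard gates: 63
Controlled rotations: n*(n-1)/2 = 63*62/2 = 1953
SWAP gates: 0 (omitted)
Total = 63 + 1953
= 2016

2016


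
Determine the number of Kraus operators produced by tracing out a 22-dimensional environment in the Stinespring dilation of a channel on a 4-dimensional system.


Tracing out the environment in an orthonormal basis {|i>_E} gives Kraus operators K_i = <i|_E U |0>_E.
Number of Kraus operators = dim(H_env) = d_env
= 22

22


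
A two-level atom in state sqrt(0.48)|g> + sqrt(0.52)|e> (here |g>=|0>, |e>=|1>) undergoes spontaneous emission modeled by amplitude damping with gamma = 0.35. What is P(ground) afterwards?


For amplitude damping with parameter gamma on state sqrt(a)|0> + sqrt(b)|1>:
alpha^2 = 0.48, beta^2 = 0.52
P(|0>) = alpha^2 + gamma * beta^2
= 0.48 + 0.35 * 0.52
= 0.48 + 0.1820
= 0.6620

0.6620


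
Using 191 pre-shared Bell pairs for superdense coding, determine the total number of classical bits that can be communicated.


Superdense coding allows 2 classical bits per shared entangled pair.
191 pair(s) -> 2 * 191 = 382 classical bits

382


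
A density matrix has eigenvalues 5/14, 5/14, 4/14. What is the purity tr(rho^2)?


tr(rho^2) = sum of eigenvalues squared
= (5/14)^2 + (5/14)^2 + (4/14)^2
= (25 + 25 + 16) / 196
= 66/196
= 0.3367

0.3367


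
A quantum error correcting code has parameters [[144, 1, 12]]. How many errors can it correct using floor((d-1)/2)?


Code parameters: [[144, 1, 12]], distance d = 12.
Number of correctable errors = floor((d-1)/2)
= floor((12 - 1)/2)
= floor(11/2)
= 5

5


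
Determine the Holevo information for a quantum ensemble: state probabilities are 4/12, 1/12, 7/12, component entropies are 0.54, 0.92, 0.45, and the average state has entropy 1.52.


chi = S(rho) - sum_i p_i * S(rho_i)
Weighted entropy = 4/12 * 0.54 + 1/12 * 0.92 + 7/12 * 0.45
= 0.5192
chi = 1.52 - 0.5192
= 1.0008

1.0008


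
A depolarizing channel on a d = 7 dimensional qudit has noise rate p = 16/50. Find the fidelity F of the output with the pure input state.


F = (1-p) + p/d
= (1 - 0.3200) + 0.3200/7
= 0.6800 + 0.0457
= 0.7257

0.7257


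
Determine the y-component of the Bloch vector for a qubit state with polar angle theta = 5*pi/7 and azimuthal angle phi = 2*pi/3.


theta = 2.2440, phi = 2.0944
r_y = sin(theta)*sin(phi) = 0.7818 * 0.8660
r_y = 0.6771

0.6771


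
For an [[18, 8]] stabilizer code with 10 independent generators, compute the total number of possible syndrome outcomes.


Each stabilizer generator gives a binary (+1 or -1) measurement outcome.
With 10 independent generators:
Total syndromes = 2^10
= 1024

1024


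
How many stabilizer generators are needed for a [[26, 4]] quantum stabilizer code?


For an [[n,k]] stabilizer code:
Number of stabilizer generators = n - k
= 26 - 4
= 22

22


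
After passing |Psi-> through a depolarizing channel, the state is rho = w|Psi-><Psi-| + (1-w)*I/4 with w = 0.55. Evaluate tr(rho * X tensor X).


|Psi-> = (|01> - |10>)/sqrt(2)
For the pure Bell state, <X_A X_B> = -1 (Bell-state Pauli correlator).
The maximally-mixed part I/4 has tr(I/4 * P tensor P) = 0 for any traceless Pauli P.
So <X_A X_B>_rho = w * (-1) + (1 - w) * 0
= 0.55 * (-1)
= -0.5500

-0.5500


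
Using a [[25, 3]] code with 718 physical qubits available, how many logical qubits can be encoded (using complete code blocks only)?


Each code block uses 25 physical qubits for 3 logical qubit(s).
Number of complete blocks = floor(718 / 25) = 28
Logical qubits = 28 * 3
= 84

84


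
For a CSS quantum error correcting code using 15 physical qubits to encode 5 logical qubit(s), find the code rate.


Code rate R = k/n
= 5/15
= 0.3333

0.3333


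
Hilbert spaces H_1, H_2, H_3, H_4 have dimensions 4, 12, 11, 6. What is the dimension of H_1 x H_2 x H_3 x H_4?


dim(H_1 x H_2 x H_3 x H_4) = 4 * 12 * 11 * 6
= 48 * 11 * 6
= 528 * 6
= 3168

3168


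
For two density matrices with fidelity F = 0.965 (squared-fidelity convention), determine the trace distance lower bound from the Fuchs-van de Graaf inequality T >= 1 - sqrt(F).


Fuchs-van de Graaf (squared-fidelity convention): 1 - sqrt(F) <= T <= sqrt(1 - F).
Lower bound: T >= 1 - sqrt(F)
sqrt(F) = sqrt(0.965) = 0.9823
T >= 1 - 0.9823
T >= 0.0177

0.0177


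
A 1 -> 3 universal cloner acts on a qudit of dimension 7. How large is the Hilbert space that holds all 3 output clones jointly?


Output space = H^(tensor 3) where dim(H) = 7
dim = 7^3
= 49 (after 2 factors)
= 343 (after 3 factors)
= 343

343


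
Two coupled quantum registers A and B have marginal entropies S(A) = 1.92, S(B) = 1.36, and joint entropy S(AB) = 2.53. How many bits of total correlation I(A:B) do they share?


I(A:B) = S(A) + S(B) - S(AB)
= 1.92 + 1.36 - 2.53
= 0.7500

0.7500


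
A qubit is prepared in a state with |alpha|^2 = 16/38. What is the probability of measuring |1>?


|alpha|^2 = 16/38 = 0.4211
|beta|^2 = 1 - 16/38 = 22/38 = 0.5789
P(|1>) = |beta|^2 = 0.5789

0.5789


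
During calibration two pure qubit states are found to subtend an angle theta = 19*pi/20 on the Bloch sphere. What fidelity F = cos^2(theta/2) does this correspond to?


For states separated by angle theta on Bloch sphere:
F = cos^2(theta/2)
theta = 19*pi/20 = 2.9845
theta/2 = 1.4923
cos(theta/2) = 0.0785
F = 0.0062

0.0062


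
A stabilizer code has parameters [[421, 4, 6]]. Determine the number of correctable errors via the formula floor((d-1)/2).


Code parameters: [[421, 4, 6]], distance d = 6.
Number of correctable errors = floor((d-1)/2)
= floor((6 - 1)/2)
= floor(5/2)
= 2

2


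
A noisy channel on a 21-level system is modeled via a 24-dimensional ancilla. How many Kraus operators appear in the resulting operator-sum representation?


Tracing out the environment in an orthonormal basis {|i>_E} gives Kraus operators K_i = <i|_E U |0>_E.
Number of Kraus operators = dim(H_env) = d_env
= 24

24


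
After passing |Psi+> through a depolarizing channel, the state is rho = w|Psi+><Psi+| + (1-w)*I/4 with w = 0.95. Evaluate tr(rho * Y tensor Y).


|Psi+> = (|01> + |10>)/sqrt(2)
For the pure Bell state, <Y_A Y_B> = +1 (Bell-state Pauli correlator).
The maximally-mixed part I/4 has tr(I/4 * P tensor P) = 0 for any traceless Pauli P.
So <Y_A Y_B>_rho = w * (+1) + (1 - w) * 0
= 0.95 * (+1)
= 0.9500

0.9500


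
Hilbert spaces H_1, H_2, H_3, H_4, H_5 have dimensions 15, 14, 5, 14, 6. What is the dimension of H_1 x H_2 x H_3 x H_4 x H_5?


dim(H_1 x H_2 x H_3 x H_4 x H_5) = 15 * 14 * 5 * 14 * 6
= 210 * 5 * 14 * 6
= 1050 * 14 * 6
= 14700 * 6
= 88200

88200


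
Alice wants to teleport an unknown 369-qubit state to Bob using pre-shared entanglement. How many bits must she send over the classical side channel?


Quantum teleportation requires 2 classical bits per qubit teleported.
369 qubit(s) -> 2 * 369 = 738 classical bits

738


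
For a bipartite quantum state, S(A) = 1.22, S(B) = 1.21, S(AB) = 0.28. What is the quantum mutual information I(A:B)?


I(A:B) = S(A) + S(B) - S(AB)
= 1.22 + 1.21 - 0.28
= 2.1500

2.1500


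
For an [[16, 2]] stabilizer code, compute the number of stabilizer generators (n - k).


For an [[n,k]] stabilizer code:
Number of stabilizer generators = n - k
= 16 - 2
= 14

14


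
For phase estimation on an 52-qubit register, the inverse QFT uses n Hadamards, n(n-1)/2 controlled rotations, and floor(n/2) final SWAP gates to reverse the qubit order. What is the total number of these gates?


Hadamard gates: 52
Controlled rotations: n*(n-1)/2 = 52*51/2 = 1326
SWAP gates: floor(n/2) = floor(52/2) = 26
Total = 52 + 1326 + 26
= 1404

1404


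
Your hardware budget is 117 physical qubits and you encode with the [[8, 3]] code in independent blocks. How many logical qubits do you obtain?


Each code block uses 8 physical qubits for 3 logical qubit(s).
Number of complete blocks = floor(117 / 8) = 14
Logical qubits = 14 * 3
= 42

42


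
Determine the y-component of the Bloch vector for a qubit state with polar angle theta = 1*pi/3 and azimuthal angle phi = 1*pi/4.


theta = 1.0472, phi = 0.7854
r_y = sin(theta)*sin(phi) = 0.8660 * 0.7071
r_y = 0.6124

0.6124


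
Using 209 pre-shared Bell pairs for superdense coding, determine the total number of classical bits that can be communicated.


Superdense coding allows 2 classical bits per shared entangled pair.
209 pair(s) -> 2 * 209 = 418 classical bits

418


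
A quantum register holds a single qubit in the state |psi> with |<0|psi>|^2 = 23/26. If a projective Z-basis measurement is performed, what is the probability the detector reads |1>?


|alpha|^2 = 23/26 = 0.8846
|beta|^2 = 1 - 23/26 = 3/26 = 0.1154
P(|1>) = |beta|^2 = 0.1154

0.1154


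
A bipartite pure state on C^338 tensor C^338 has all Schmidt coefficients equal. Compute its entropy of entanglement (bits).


For a maximally entangled state in d x d:
S = log2(d) = log2(338)
= 8.4009

8.4009


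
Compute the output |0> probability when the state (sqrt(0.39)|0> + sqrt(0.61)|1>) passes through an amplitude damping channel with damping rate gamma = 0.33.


For amplitude damping with parameter gamma on state sqrt(a)|0> + sqrt(b)|1>:
alpha^2 = 0.39, beta^2 = 0.61
P(|0>) = alpha^2 + gamma * beta^2
= 0.39 + 0.33 * 0.61
= 0.39 + 0.2013
= 0.5913

0.5913


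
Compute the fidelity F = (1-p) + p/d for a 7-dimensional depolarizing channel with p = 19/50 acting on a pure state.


F = (1-p) + p/d
= (1 - 0.3800) + 0.3800/7
= 0.6200 + 0.0543
= 0.6743

0.6743


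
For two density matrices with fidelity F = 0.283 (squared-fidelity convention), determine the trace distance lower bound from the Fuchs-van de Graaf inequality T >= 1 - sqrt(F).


Fuchs-van de Graaf (squared-fidelity convention): 1 - sqrt(F) <= T <= sqrt(1 - F).
Lower bound: T >= 1 - sqrt(F)
sqrt(F) = sqrt(0.283) = 0.5320
T >= 1 - 0.5320
T >= 0.4680

0.4680


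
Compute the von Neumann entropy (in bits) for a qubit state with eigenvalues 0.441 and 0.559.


S = -p*log2(p) - (1-p)*log2(1-p)
p = 0.4410, 1-p = 0.5590
= -0.4410 * log2(0.4410) - 0.5590 * log2(0.5590)
= -(-0.5209) - (-0.4690)
= 0.9899

0.9899


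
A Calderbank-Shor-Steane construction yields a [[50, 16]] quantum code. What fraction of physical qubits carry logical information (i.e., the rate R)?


Code rate R = k/n
= 16/50
= 0.3200

0.3200


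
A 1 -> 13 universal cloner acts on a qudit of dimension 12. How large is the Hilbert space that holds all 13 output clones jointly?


Output space = H^(tensor 13) where dim(H) = 12
dim = 12^13
= 144 (after 2 factors)
= 1728 (after 3 factors)
= 20736 (after 4 factors)
= 248832 (after 5 factors)
= 2985984 (after 6 factors)
= 35831808 (after 7 factors)
= 429981696 (after 8 factors)
= 5159780352 (after 9 factors)
= 61917364224 (after 10 factors)
= 743008370688 (after 11 factors)
= 8916100448256 (after 12 factors)
= 106993205379072 (after 13 factors)
= 106993205379072

106993205379072


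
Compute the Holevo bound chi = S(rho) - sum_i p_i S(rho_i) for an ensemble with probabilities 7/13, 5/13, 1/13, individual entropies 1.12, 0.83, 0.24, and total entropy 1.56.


chi = S(rho) - sum_i p_i * S(rho_i)
Weighted entropy = 7/13 * 1.12 + 5/13 * 0.83 + 1/13 * 0.24
= 0.9408
chi = 1.56 - 0.9408
= 0.6192

0.6192


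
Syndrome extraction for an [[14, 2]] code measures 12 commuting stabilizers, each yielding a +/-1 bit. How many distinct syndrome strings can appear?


Each stabilizer generator gives a binary (+1 or -1) measurement outcome.
With 12 independent generators:
Total syndromes = 2^12
= 4096

4096


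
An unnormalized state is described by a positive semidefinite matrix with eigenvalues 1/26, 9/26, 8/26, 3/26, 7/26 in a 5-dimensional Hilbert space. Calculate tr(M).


tr(M) = sum of eigenvalues
= 1/26 + 9/26 + 8/26 + 3/26 + 7/26
= 28/26
= 1.0769

1.0769


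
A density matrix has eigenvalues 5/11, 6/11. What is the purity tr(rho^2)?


tr(rho^2) = sum of eigenvalues squared
= (5/11)^2 + (6/11)^2
= (25 + 36) / 121
= 61/121
= 0.5041

0.5041


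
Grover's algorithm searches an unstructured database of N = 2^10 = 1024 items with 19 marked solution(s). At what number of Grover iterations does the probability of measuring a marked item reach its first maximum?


After j Grover iterations the success probability is P(j) = sin^2((2j+1)*theta), where sin(theta) = sqrt(k/N).
N = 2^10 = 1024, k = 19
sin(theta) = sqrt(k/N) = 0.136215592
theta = arcsin(sqrt(k/N)) = 0.1366403881 rad
P(j) reaches its first maximum when (2j+1)*theta is as close as possible to pi/2, i.e. j = round(pi/(4*theta) - 1/2).
pi/(4*theta) - 1/2 = 5.2479
(For comparison, the common estimate pi/4 * sqrt(N/k) = 5.7658; the exact maximiser is used here.)
Optimal iterations = 5

5


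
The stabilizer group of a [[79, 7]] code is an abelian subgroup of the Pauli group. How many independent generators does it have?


For an [[n,k]] stabilizer code:
Number of stabilizer generators = n - k
= 79 - 7
= 72

72


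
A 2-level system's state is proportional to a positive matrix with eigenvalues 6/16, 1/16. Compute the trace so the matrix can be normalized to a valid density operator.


tr(M) = sum of eigenvalues
= 6/16 + 1/16
= 7/16
= 0.4375

0.4375


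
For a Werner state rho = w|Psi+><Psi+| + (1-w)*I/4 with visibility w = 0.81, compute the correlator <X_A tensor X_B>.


|Psi+> = (|01> + |10>)/sqrt(2)
For the pure Bell state, <X_A X_B> = +1 (Bell-state Pauli correlator).
The maximally-mixed part I/4 has tr(I/4 * P tensor P) = 0 for any traceless Pauli P.
So <X_A X_B>_rho = w * (+1) + (1 - w) * 0
= 0.81 * (+1)
= 0.8100

0.8100


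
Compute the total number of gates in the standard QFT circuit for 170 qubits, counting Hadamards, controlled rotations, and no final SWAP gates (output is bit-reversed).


Hadamard gates: 170
Controlled rotations: n*(n-1)/2 = 170*169/2 = 14365
SWAP gates: 0 (omitted)
Total = 170 + 14365
= 14535

14535


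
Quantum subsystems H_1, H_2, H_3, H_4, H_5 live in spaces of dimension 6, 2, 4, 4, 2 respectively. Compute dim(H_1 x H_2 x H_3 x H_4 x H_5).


dim(H_1 x H_2 x H_3 x H_4 x H_5) = 6 * 2 * 4 * 4 * 2
= 12 * 4 * 4 * 2
= 48 * 4 * 2
= 192 * 2
= 384

384


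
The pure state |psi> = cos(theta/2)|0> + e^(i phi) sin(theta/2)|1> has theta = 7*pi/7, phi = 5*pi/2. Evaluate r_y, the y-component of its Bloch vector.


theta = 3.1416, phi = 7.8540
r_y = sin(theta)*sin(phi) = 0.0000 * 1.0000
r_y = 0.0000

0.0000


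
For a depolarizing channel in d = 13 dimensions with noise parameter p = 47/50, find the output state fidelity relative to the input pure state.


F = (1-p) + p/d
= (1 - 0.9400) + 0.9400/13
= 0.0600 + 0.0723
= 0.1323

0.1323


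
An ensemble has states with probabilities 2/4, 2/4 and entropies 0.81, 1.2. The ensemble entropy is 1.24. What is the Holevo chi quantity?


chi = S(rho) - sum_i p_i * S(rho_i)
Weighted entropy = 2/4 * 0.81 + 2/4 * 1.2
= 1.0050
chi = 1.24 - 1.0050
= 0.2350

0.2350


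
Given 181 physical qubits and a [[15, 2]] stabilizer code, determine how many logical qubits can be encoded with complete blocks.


Each code block uses 15 physical qubits for 2 logical qubit(s).
Number of complete blocks = floor(181 / 15) = 12
Logical qubits = 12 * 2
= 24

24


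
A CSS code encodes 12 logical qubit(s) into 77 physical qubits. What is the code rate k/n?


Code rate R = k/n
= 12/77
= 0.1558

0.1558


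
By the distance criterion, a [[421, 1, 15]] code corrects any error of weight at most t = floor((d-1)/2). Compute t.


Code parameters: [[421, 1, 15]], distance d = 15.
Number of correctable errors = floor((d-1)/2)
= floor((15 - 1)/2)
= floor(14/2)
= 7

7


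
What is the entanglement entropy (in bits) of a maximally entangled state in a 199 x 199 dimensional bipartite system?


For a maximally entangled state in d x d:
S = log2(d) = log2(199)
= 7.6366

7.6366


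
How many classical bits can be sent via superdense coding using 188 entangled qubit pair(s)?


Superdense coding allows 2 classical bits per shared entangled pair.
188 pair(s) -> 2 * 188 = 376 classical bits

376


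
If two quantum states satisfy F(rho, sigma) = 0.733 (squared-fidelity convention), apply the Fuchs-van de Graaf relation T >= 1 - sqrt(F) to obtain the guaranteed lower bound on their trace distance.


Fuchs-van de Graaf (squared-fidelity convention): 1 - sqrt(F) <= T <= sqrt(1 - F).
Lower bound: T >= 1 - sqrt(F)
sqrt(F) = sqrt(0.733) = 0.8562
T >= 1 - 0.8562
T >= 0.1438

0.1438


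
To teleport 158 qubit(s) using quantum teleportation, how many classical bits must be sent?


Quantum teleportation requires 2 classical bits per qubit teleported.
158 qubit(s) -> 2 * 158 = 316 classical bits

316


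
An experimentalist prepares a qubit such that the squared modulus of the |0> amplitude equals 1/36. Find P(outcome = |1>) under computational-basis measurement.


|alpha|^2 = 1/36 = 0.0278
|beta|^2 = 1 - 1/36 = 35/36 = 0.9722
P(|1>) = |beta|^2 = 0.9722

0.9722


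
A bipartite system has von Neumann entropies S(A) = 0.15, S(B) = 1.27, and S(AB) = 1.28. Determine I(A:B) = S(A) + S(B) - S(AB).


I(A:B) = S(A) + S(B) - S(AB)
= 0.15 + 1.27 - 1.28
= 0.1400

0.1400


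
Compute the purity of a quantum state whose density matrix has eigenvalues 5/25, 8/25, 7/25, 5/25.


tr(rho^2) = sum of eigenvalues squared
= (5/25)^2 + (8/25)^2 + (7/25)^2 + (5/25)^2
= (25 + 64 + 49 + 25) / 625
= 163/625
= 0.2608

0.2608


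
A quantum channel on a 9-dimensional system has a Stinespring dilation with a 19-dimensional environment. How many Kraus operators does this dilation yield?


Tracing out the environment in an orthonormal basis {|i>_E} gives Kraus operators K_i = <i|_E U |0>_E.
Number of Kraus operators = dim(H_env) = d_env
= 19

19


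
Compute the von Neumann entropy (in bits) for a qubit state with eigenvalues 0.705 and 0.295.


S = -p*log2(p) - (1-p)*log2(1-p)
p = 0.7050, 1-p = 0.2950
= -0.7050 * log2(0.7050) - 0.2950 * log2(0.2950)
= -(-0.3555) - (-0.5196)
= 0.8751

0.8751


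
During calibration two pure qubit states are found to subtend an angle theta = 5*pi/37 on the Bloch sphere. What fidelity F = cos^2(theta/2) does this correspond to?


For states separated by angle theta on Bloch sphere:
F = cos^2(theta/2)
theta = 5*pi/37 = 0.4245
theta/2 = 0.2123
cos(theta/2) = 0.9776
F = 0.9556

0.9556
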